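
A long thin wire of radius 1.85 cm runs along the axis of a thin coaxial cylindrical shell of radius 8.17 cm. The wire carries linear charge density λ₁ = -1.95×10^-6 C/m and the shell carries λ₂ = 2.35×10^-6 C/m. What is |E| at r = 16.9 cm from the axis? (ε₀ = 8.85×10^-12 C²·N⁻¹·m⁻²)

|E| ≈ 4.26e4 V/m

Choose a coaxial cylinder of radius r = 16.9 cm (arbitrary length L) as the Gaussian surface (r > 8.17 cm, enclosing both).
λ_enc = λ₁ + λ₂ = (-1.95×10^-6) + (2.35×10^-6) = 4.00e-7 C/m.
Since E is radial and uniform over the curved surface, Φ = E·2πrL = Q_enc/ε₀ = λ_enc L/ε₀.
E = |λ_enc|/(2πε₀r) = (4.00e-7)/(2π·8.85×10^-12·0.169) = 4.26e4 N/C.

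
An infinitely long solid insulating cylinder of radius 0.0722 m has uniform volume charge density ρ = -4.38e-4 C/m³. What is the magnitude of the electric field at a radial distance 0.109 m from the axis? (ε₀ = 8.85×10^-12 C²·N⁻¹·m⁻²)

1.18×10^6 N/C

By cylindrical symmetry E is radial; use a coaxial Gaussian cylinder of radius 0.109 m and length L (r > 0.0722 m, full cross-section enclosed).
λ_enc = ρ·πR² = (-4.38×10^-4)π(0.0722)² = -7.173e-6 C/m.
Gauss's law: E·2πrL = λ_enc L/ε₀.
E = |λ_enc|/(2πε₀r) = (7.173×10^-6)/(2π·8.85×10^-12·0.109) = 1.18e6 N/C.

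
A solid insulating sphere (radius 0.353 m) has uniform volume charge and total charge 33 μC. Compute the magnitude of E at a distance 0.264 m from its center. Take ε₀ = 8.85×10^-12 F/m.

1.78×10^6 N/C

Symmetry ⇒ E = E(r) r̂. Gaussian sphere of radius r = 0.264 m (r < R).
Only the charge within r is enclosed: Q_enc = Q·(r/R)³ = (33 μC)·(0.264 m/0.353 m)³ = 1.38e-5 C.
Applying ∮E·dA = Q_enc/ε₀ with Φ = E(4πr²):
E = |Q_enc|/(4πε₀r²) = (1.38×10^-5)/(4π·8.85×10^-12·(0.264)²) = 1.78e6 N/C.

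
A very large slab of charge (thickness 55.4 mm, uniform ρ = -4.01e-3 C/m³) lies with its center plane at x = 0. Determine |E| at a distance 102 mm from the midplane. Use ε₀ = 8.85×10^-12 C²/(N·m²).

E ≈ 1.26×10^7 N/C

The point |x| = 102 mm lies outside the slab (half-thickness 0.0277 m). A symmetric pillbox spanning the full slab encloses Q_enc = ρ·d·A.
Flux = 2EA ⇒ E = |ρ|d/(2ε₀), independent of distance outside.
E = (4.01e-3)(0.0554)/(2·8.85×10^-12) = 1.26×10^7 N/C.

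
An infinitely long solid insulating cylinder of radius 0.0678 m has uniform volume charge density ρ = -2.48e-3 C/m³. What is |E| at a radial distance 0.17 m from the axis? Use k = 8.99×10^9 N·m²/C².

Choose a coaxial cylinder of radius r = 0.17 m (arbitrary length L) as the Gaussian surface (r > 0.0678 m, full cross-section enclosed).
λ_enc = ρ·πR² = (-2.48e-3)π(0.0678)² = -3.581e-5 C/m.
Gauss's law: E·2πrL = λ_enc L/ε₀.
E = 2k|λ_enc|/r = 2(8.99×10^9)(3.581e-5)/(0.17) = 3.79×10^6 N/C.

|E| ≈ 3.79×10^6 N/C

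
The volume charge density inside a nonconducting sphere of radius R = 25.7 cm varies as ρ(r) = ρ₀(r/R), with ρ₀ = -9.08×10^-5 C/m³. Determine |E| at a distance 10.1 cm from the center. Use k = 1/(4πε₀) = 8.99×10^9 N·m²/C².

E ≈ 1.02×10^5 N/C

By spherical symmetry E is radial; choose a Gaussian sphere of radius r = 10.1 cm (r < R).
Integrate the density: Q_enc = 4π ∫₀^r ρ₀(r'/R)^1 r'² dr' = 4πρ₀ r^4/(4·R) = -1.155e-7 C.
Gauss's law: E·4πr² = Q_enc/ε₀.
E = k|Q_enc|/r² = (8.99×10^9)(1.155×10^-7)/(0.101)² = 1.02×10^5 N/C.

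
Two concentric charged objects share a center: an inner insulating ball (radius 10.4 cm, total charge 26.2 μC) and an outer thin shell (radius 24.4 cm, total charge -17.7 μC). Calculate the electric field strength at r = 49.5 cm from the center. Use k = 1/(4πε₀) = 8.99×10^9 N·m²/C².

Take a concentric spherical Gaussian surface of radius r = 49.5 cm (r > 24.4 cm, enclosing both).
Q_enc = (26.2 μC) + (-17.7 μC) = 8.50×10^-6 C.
Gauss's law: E·4πr² = Q_enc/ε₀.
E = k|Q_enc|/r² = (8.99×10^9)(8.50×10^-6)/(0.495)² = 3.12×10^5 N/C.

3.12×10^5 N/C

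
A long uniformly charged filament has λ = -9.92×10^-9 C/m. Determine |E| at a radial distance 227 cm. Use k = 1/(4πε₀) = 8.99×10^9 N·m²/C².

Choose a coaxial cylinder of radius r = 227 cm (arbitrary length L) as the Gaussian surface.
Q_enc = λL, so λ_enc = -9.92×10^-9 C/m.
Since E is radial and uniform over the curved surface, Φ = E·2πrL = Q_enc/ε₀ = λ_enc L/ε₀.
E = 2k|λ_enc|/r = 2(8.99×10^9)(9.92e-9)/(2.27) = 78.6 N/C.

78.6 N/C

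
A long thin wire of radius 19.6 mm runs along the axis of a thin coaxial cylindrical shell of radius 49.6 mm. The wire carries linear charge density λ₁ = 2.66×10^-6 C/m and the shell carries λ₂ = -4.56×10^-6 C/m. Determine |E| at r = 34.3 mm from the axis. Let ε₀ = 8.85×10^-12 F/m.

E ≈ 1.39e6 N/C

Take a coaxial cylindrical Gaussian surface of radius r = 34.3 mm and length L (between the conductors, 19.6 mm < r < 49.6 mm).
The shell at 49.6 mm lies outside the Gaussian surface, so λ_enc = λ₁ = 2.66×10^-6 C/m.
Gauss's law: E·2πrL = λ_enc L/ε₀.
E = |λ_enc|/(2πε₀r) = (2.66e-6)/(2π·8.85×10^-12·0.0343) = 1.39×10^6 N/C.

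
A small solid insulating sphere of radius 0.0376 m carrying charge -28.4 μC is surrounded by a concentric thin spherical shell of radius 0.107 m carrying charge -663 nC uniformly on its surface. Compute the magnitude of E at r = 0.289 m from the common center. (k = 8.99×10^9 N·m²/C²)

E = 3.13e6 N/C

Take a concentric spherical Gaussian surface of radius r = 0.289 m (r > 0.107 m, enclosing both).
Q_enc = (-28.4 μC) + (-663 nC) = -2.906×10^-5 C.
Gauss's law: E·4πr² = Q_enc/ε₀.
E = k|Q_enc|/r² = (8.99×10^9)(2.906×10^-5)/(0.289)² = 3.13×10^6 N/C.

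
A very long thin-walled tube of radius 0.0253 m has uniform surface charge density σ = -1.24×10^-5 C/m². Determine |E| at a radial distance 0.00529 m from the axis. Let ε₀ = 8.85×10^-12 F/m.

E = 0

Choose a coaxial cylinder of radius r = 0.00529 m (arbitrary length L) as the Gaussian surface (r < 0.0253 m, inside the shell).
All the surface charge lies outside this cylinder: Q_enc = 0, hence E = 0.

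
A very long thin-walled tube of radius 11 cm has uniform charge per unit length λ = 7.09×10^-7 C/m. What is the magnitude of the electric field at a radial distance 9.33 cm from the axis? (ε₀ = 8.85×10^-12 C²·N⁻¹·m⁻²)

Coaxial Gaussian cylinder, radius r = 9.33 cm, length L (r < 11 cm, inside the shell).
No charge is enclosed, so Gauss's law gives E·2πrL = 0 ⇒ E = 0.

E = 0 (no enclosed charge)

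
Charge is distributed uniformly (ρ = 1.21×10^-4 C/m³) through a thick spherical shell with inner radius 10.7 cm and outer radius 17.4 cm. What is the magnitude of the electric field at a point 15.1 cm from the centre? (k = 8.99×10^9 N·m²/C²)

E = 4.43×10^5 V/m

Take a concentric spherical Gaussian surface of radius r = 15.1 cm (within the shell material, 10.7 cm < r < 17.4 cm).
Only the shell between 10.7 cm and r is enclosed: Q_enc = ρ·(4π/3)(r³ − a³) = (1.21×10^-4)·(4π/3)·((0.151)³ − (0.107)³) = 1.124×10^-6 C.
Applying ∮E·dA = Q_enc/ε₀ with Φ = E(4πr²):
E = k|Q_enc|/r² = (8.99×10^9)(1.124e-6)/(0.151)² = 4.43×10^5 N/C.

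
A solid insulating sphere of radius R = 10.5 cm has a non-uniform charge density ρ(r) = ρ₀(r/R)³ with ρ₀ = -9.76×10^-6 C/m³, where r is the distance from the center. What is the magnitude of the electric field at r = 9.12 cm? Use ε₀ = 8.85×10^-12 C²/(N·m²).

By spherical symmetry E is radial; choose a Gaussian sphere of radius r = 9.12 cm (r < R).
Q_enc = ∫₀^r ρ(r')·4πr'² dr' = (4πρ₀/R³) ∫₀^r r'^5 dr' = 4πρ₀ r^6/(6·R³) = -1.016e-8 C.
By Gauss's law, ∮E·dA = E·4πr² = Q_enc/ε₀.
E = |Q_enc|/(4πε₀r²) = (1.016e-8)/(4π·8.85×10^-12·(0.0912)²) = 1.10×10^4 N/C.

|E| = 1.10×10^4 V/m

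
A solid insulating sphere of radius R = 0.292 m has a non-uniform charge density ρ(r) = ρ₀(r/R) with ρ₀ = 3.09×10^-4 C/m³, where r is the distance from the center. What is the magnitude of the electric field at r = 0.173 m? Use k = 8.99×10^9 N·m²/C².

Take a concentric spherical Gaussian surface of radius r = 0.173 m (r < R).
Q_enc = ∫₀^r ρ(r')·4πr'² dr' = (4πρ₀/R) ∫₀^r r'^3 dr' = 4πρ₀ r^4/(4·R) = 2.978e-6 C.
Applying ∮E·dA = Q_enc/ε₀ with Φ = E(4πr²):
E = k|Q_enc|/r² = (8.99×10^9)(2.978×10^-6)/(0.173)² = 8.94×10^5 N/C.

|E| = 8.94×10^5 N/C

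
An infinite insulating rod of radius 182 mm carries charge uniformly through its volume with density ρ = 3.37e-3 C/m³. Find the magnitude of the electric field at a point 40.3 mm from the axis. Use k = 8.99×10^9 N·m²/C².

By cylindrical symmetry E is radial; use a coaxial Gaussian cylinder of radius 40.3 mm and length L (r < R).
Enclosed charge per unit length: λ_enc = ρ·πr² = (3.37×10^-3)π(0.0403)² = 1.719e-5 C/m.
Gauss's law: E·2πrL = λ_enc L/ε₀.
E = 2k|λ_enc|/r = 2(8.99×10^9)(1.719e-5)/(0.0403) = 7.67×10^6 N/C.

E = 7.67×10^6 N/C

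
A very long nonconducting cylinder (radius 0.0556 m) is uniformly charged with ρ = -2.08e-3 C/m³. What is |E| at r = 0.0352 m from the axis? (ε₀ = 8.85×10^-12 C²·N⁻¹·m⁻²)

By cylindrical symmetry E is radial; use a coaxial Gaussian cylinder of radius 0.0352 m and length L (r < R).
Charge inside radius r per length L is ρ·πr²·L, so λ_enc = ρπr² = -8.097×10^-6 C/m.
Gauss's law: E·2πrL = λ_enc L/ε₀.
E = |λ_enc|/(2πε₀r) = (8.097×10^-6)/(2π·8.85×10^-12·0.0352) = 4.14×10^6 N/C.

|E| ≈ 4.14×10^6 V/m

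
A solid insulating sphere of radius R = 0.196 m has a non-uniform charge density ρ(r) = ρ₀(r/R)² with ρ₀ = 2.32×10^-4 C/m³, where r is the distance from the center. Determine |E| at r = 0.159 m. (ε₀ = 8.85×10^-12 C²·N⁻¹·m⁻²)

Take a concentric spherical Gaussian surface of radius r = 0.159 m (r < R).
Q_enc = ∫₀^r ρ(r')·4πr'² dr' = (4πρ₀/R²) ∫₀^r r'^4 dr' = 4πρ₀ r^5/(5·R²) = 1.542e-6 C.
Since E is radial and uniform over the Gaussian sphere, Φ = E·4πr² = Q_enc/ε₀.
E = |Q_enc|/(4πε₀r²) = (1.542e-6)/(4π·8.85×10^-12·(0.159)²) = 5.49×10^5 N/C.

5.49×10^5 V/m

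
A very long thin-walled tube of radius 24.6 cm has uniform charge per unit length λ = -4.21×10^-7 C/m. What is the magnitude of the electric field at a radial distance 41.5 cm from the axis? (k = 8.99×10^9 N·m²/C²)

Coaxial Gaussian cylinder, radius r = 41.5 cm, length L (r > 24.6 cm).
The full line charge is enclosed: λ_enc = -4.21e-7 C/m.
Since E is radial and uniform over the curved surface, Φ = E·2πrL = Q_enc/ε₀ = λ_enc L/ε₀.
E = 2k|λ_enc|/r = 2(8.99×10^9)(4.21×10^-7)/(0.415) = 1.82×10^4 N/C.

|E| ≈ 1.82×10^4 N/C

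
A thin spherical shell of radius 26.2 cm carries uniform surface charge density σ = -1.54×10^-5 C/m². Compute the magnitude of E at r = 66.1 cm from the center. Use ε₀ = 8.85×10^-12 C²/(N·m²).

|E| = 2.73×10^5 N/C

Use a concentric Gaussian sphere at r = 66.1 cm (r > 26.2 cm).
The entire shell is enclosed: Q_enc = σ·4πR² = (-1.54e-5)·4π·(0.262)² = -1.328e-5 C.
Gauss's law: E·4πr² = Q_enc/ε₀.
E = |Q_enc|/(4πε₀r²) = (1.328×10^-5)/(4π·8.85×10^-12·(0.661)²) = 2.73×10^5 N/C.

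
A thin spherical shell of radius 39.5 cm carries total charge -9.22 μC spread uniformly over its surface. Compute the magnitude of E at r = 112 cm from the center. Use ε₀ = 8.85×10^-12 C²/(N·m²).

6.61e4 N/C

Take a concentric spherical Gaussian surface of radius r = 112 cm (r > 39.5 cm).
The entire shell is enclosed: Q_enc = -9.22e-6 C.
Applying ∮E·dA = Q_enc/ε₀ with Φ = E(4πr²):
E = |Q_enc|/(4πε₀r²) = (9.22×10^-6)/(4π·8.85×10^-12·(1.12)²) = 6.61×10^4 N/C.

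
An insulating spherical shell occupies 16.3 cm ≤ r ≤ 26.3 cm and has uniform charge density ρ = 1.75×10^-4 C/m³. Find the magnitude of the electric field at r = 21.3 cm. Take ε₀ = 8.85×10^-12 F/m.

Use a concentric Gaussian sphere at r = 21.3 cm (within the shell material, 16.3 cm < r < 26.3 cm).
Enclosed charge is the volume from a to r: Q_enc = (4π/3)ρ(r³ − a³) = 3.909×10^-6 C.
Since E is radial and uniform over the Gaussian sphere, Φ = E·4πr² = Q_enc/ε₀.
E = |Q_enc|/(4πε₀r²) = (3.909×10^-6)/(4π·8.85×10^-12·(0.213)²) = 7.75e5 N/C.

|E| = 7.75e5 N/C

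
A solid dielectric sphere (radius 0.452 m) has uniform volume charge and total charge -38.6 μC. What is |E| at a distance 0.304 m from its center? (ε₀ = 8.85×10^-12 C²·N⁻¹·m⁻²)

1.14e6 V/m

Take a concentric spherical Gaussian surface of radius r = 0.304 m (r < R).
For a uniform sphere the enclosed fraction is (r/R)³, so Q_enc = (-38.6 μC)(0.304/0.452)³ = -1.174×10^-5 C.
By Gauss's law, ∮E·dA = E·4πr² = Q_enc/ε₀.
E = |Q_enc|/(4πε₀r²) = (1.174×10^-5)/(4π·8.85×10^-12·(0.304)²) = 1.14e6 N/C.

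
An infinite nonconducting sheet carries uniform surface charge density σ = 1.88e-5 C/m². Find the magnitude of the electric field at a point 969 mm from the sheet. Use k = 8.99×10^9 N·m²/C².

|E| = 1.06×10^6 N/C

The symmetry is planar: E is normal to the sheet and the same magnitude on both sides. Take a pillbox straddling the sheet with end-cap area A.
Flux Φ = 2EA and Q_enc = σA, so 2EA = σA/ε₀ ⇒ E = |σ|/(2ε₀), independent of distance.
E = 2πk|σ| = 2π(8.99×10^9)(1.88×10^-5) = 1.06e6 N/C.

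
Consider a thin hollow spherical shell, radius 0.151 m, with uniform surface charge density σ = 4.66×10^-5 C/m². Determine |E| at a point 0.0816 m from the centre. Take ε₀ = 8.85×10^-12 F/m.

|E| = 0 V/m

Symmetry ⇒ E = E(r) r̂. Gaussian sphere of radius r = 0.0816 m (inside the shell, r < 0.151 m).
All the charge is outside the Gaussian surface: Q_enc = 0, hence E = 0 everywhere inside the shell.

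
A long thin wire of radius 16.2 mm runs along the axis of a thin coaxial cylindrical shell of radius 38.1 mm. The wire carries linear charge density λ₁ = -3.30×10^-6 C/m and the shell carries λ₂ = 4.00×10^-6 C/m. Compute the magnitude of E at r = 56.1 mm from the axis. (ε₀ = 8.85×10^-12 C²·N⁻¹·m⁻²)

Choose a coaxial cylinder of radius r = 56.1 mm (arbitrary length L) as the Gaussian surface (r > 38.1 mm, enclosing both).
λ_enc = λ₁ + λ₂ = (-3.30×10^-6) + (4.00×10^-6) = 7.00e-7 C/m.
By Gauss's law (flux through the curved wall only), E·2πrL = λ_enc L/ε₀.
E = |λ_enc|/(2πε₀r) = (7.00×10^-7)/(2π·8.85×10^-12·0.0561) = 2.24×10^5 N/C.

|E| = 2.24×10^5 N/C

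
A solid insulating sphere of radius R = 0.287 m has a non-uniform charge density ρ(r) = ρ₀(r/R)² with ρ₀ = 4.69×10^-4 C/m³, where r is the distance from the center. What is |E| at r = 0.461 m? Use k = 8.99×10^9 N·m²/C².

Take a concentric spherical Gaussian surface of radius r = 0.461 m (r > R, all charge enclosed).
Q_enc = 4π ∫₀^R ρ₀(r'/R)^2 r'² dr' = 4πρ₀R³/5 = 2.786e-5 C.
Applying ∮E·dA = Q_enc/ε₀ with Φ = E(4πr²):
E = k|Q_enc|/r² = (8.99×10^9)(2.786×10^-5)/(0.461)² = 1.18×10^6 N/C.

1.18×10^6 V/m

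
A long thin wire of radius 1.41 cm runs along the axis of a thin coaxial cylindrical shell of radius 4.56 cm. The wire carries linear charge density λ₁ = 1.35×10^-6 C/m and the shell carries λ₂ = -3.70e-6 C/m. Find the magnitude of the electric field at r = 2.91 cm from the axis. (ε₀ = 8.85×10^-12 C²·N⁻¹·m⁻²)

|E| ≈ 8.34×10^5 N/C

Coaxial Gaussian cylinder, radius r = 2.91 cm, length L (between the conductors, 1.41 cm < r < 4.56 cm).
Only the inner wire is enclosed; the outer shell contributes nothing inside itself. λ_enc = λ₁ = 1.35×10^-6 C/m.
Since E is radial and uniform over the curved surface, Φ = E·2πrL = Q_enc/ε₀ = λ_enc L/ε₀.
E = |λ_enc|/(2πε₀r) = (1.35×10^-6)/(2π·8.85×10^-12·0.0291) = 8.34×10^5 N/C.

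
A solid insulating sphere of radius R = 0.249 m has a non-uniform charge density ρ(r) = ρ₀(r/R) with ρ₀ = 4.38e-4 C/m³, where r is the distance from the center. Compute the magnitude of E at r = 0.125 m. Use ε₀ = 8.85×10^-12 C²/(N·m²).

Symmetry ⇒ E = E(r) r̂. Gaussian sphere of radius r = 0.125 m (r < R).
Q_enc = ∫₀^r ρ(r')·4πr'² dr' = (4πρ₀/R) ∫₀^r r'^3 dr' = 4πρ₀ r^4/(4·R) = 1.349×10^-6 C.
Since E is radial and uniform over the Gaussian sphere, Φ = E·4πr² = Q_enc/ε₀.
E = |Q_enc|/(4πε₀r²) = (1.349e-6)/(4π·8.85×10^-12·(0.125)²) = 7.76e5 N/C.

7.76e5 N/C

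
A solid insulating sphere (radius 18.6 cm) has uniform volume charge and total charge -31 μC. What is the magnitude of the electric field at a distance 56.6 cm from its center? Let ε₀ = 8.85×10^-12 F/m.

By spherical symmetry E is radial; choose a Gaussian sphere of radius r = 56.6 cm (r > R, so the entire charge is enclosed).
Q_enc = -31 μC = -3.10×10^-5 C.
Applying ∮E·dA = Q_enc/ε₀ with Φ = E(4πr²):
E = |Q_enc|/(4πε₀r²) = (3.10×10^-5)/(4π·8.85×10^-12·(0.566)²) = 8.70×10^5 N/C.

E = 8.70e5 N/C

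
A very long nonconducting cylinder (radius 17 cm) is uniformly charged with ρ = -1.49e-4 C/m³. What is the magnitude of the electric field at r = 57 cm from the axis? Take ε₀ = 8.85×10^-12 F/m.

Coaxial Gaussian cylinder, radius r = 57 cm, length L (r > 17 cm, full cross-section enclosed).
λ_enc = ρ·πR² = (-1.49×10^-4)π(0.17)² = -1.353×10^-5 C/m.
Gauss's law: E·2πrL = λ_enc L/ε₀.
E = |λ_enc|/(2πε₀r) = (1.353×10^-5)/(2π·8.85×10^-12·0.57) = 4.27×10^5 N/C.

|E| ≈ 4.27×10^5 N/C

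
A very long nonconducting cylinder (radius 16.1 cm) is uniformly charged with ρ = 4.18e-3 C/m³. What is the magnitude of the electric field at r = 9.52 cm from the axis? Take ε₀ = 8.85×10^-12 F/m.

Coaxial Gaussian cylinder, radius r = 9.52 cm, length L (r < R).
Enclosed charge per unit length: λ_enc = ρ·πr² = (4.18e-3)π(0.0952)² = 1.19×10^-4 C/m.
Since E is radial and uniform over the curved surface, Φ = E·2πrL = Q_enc/ε₀ = λ_enc L/ε₀.
E = |λ_enc|/(2πε₀r) = (1.19×10^-4)/(2π·8.85×10^-12·0.0952) = 2.25×10^7 N/C.

E = 2.25e7 N/C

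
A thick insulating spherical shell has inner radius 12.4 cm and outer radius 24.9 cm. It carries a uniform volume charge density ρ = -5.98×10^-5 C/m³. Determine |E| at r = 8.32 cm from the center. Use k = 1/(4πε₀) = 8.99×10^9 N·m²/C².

E = 0 (no enclosed charge)

Use a concentric Gaussian sphere at r = 8.32 cm (r < 12.4 cm, inside the empty cavity).
No charge is enclosed, so by Gauss's law E·4πr² = 0 ⇒ E = 0.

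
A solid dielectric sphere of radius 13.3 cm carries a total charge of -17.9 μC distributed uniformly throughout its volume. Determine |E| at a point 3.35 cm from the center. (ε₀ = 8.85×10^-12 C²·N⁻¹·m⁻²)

2.29×10^6 V/m

By spherical symmetry E is radial; choose a Gaussian sphere of radius r = 3.35 cm (r < R).
Only the charge within r is enclosed: Q_enc = Q·(r/R)³ = (-17.9 μC)·(3.35 cm/13.3 cm)³ = -2.86e-7 C.
Gauss's law: E·4πr² = Q_enc/ε₀.
E = |Q_enc|/(4πε₀r²) = (2.86×10^-7)/(4π·8.85×10^-12·(0.0335)²) = 2.29×10^6 N/C.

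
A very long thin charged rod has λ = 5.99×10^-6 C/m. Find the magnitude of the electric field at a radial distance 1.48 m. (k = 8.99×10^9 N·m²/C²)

7.28×10^4 N/C

Choose a coaxial cylinder of radius r = 1.48 m (arbitrary length L) as the Gaussian surface.
Q_enc = λL, so λ_enc = 5.99×10^-6 C/m.
Gauss's law: E·2πrL = λ_enc L/ε₀.
E = 2k|λ_enc|/r = 2(8.99×10^9)(5.99×10^-6)/(1.48) = 7.28e4 N/C.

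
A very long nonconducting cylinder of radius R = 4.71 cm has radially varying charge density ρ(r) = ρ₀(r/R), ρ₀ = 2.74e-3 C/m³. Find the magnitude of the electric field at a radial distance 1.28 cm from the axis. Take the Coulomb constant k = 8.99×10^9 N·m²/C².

|E| = 3.59×10^5 N/C

By cylindrical symmetry E is radial; use a coaxial Gaussian cylinder of radius 1.28 cm and length L (r < R).
λ_enc = ∫₀^r ρ(r')·2πr' dr' = (2πρ₀/R)·r^3/3 = 2.555×10^-7 C/m.
Since E is radial and uniform over the curved surface, Φ = E·2πrL = Q_enc/ε₀ = λ_enc L/ε₀.
E = 2k|λ_enc|/r = 2(8.99×10^9)(2.555×10^-7)/(0.0128) = 3.59×10^5 N/C.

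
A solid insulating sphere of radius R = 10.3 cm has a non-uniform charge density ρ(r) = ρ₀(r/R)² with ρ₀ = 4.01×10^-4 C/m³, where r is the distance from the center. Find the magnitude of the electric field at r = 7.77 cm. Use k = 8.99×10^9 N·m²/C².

|E| = 4.01×10^5 V/m

By spherical symmetry E is radial; choose a Gaussian sphere of radius r = 7.77 cm (r < R).
Q_enc = ∫₀^r ρ(r')·4πr'² dr' = (4πρ₀/R²) ∫₀^r r'^4 dr' = 4πρ₀ r^5/(5·R²) = 2.69×10^-7 C.
Since E is radial and uniform over the Gaussian sphere, Φ = E·4πr² = Q_enc/ε₀.
E = k|Q_enc|/r² = (8.99×10^9)(2.69×10^-7)/(0.0777)² = 4.01×10^5 N/C.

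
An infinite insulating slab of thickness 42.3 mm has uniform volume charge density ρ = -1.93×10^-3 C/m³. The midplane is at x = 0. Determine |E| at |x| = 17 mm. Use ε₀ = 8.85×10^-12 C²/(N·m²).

By symmetry E is perpendicular to the slab. A Gaussian pillbox from −17 mm to +17 mm (face area A) lies entirely within the slab.
Q_enc = ρ·(2x)·A and flux = 2EA, so 2EA = 2ρxA/ε₀ ⇒ E = |ρ|x/ε₀.
E = (1.93×10^-3)(0.017)/(8.85×10^-12) = 3.71×10^6 N/C.

E ≈ 3.71×10^6 N/C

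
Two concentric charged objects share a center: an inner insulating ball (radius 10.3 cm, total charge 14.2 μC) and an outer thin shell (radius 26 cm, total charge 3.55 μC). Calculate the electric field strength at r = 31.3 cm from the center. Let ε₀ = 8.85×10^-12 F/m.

By spherical symmetry E is radial; choose a Gaussian sphere of radius r = 31.3 cm (r > 26 cm, enclosing both).
Q_enc = (14.2 μC) + (3.55 μC) = 1.775e-5 C.
Applying ∮E·dA = Q_enc/ε₀ with Φ = E(4πr²):
E = |Q_enc|/(4πε₀r²) = (1.775×10^-5)/(4π·8.85×10^-12·(0.313)²) = 1.63×10^6 N/C.

|E| = 1.63×10^6 V/m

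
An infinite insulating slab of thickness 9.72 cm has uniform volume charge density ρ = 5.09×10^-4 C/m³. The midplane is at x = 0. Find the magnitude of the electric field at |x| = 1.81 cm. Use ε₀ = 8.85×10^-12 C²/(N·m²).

E ≈ 1.04×10^6 V/m

By symmetry E is perpendicular to the slab. A Gaussian pillbox from −1.81 cm to +1.81 cm (face area A) lies entirely within the slab.
Q_enc = ρ·(2x)·A and flux = 2EA, so 2EA = 2ρxA/ε₀ ⇒ E = |ρ|x/ε₀.
E = (5.09×10^-4)(0.0181)/(8.85×10^-12) = 1.04×10^6 N/C.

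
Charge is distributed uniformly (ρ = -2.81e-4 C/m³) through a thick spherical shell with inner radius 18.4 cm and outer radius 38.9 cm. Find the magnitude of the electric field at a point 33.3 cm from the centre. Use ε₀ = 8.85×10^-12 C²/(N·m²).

|E| ≈ 2.93e6 V/m

Take a concentric spherical Gaussian surface of radius r = 33.3 cm (within the shell material, 18.4 cm < r < 38.9 cm).
Only the shell between 18.4 cm and r is enclosed: Q_enc = ρ·(4π/3)(r³ − a³) = (-2.81×10^-4)·(4π/3)·((0.333)³ − (0.184)³) = -3.613×10^-5 C.
Applying ∮E·dA = Q_enc/ε₀ with Φ = E(4πr²):
E = |Q_enc|/(4πε₀r²) = (3.613×10^-5)/(4π·8.85×10^-12·(0.333)²) = 2.93×10^6 N/C.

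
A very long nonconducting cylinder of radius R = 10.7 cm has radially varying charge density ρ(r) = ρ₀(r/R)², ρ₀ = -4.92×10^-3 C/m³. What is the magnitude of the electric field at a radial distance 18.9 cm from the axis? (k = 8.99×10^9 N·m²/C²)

8.42e6 V/m

By cylindrical symmetry E is radial; use a coaxial Gaussian cylinder of radius 18.9 cm and length L (r > R, full charge per length enclosed).
λ_enc = 2π ∫₀^R ρ₀(r'/R)^2 r' dr' = 2πρ₀R²/4 = -8.848e-5 C/m.
Since E is radial and uniform over the curved surface, Φ = E·2πrL = Q_enc/ε₀ = λ_enc L/ε₀.
E = 2k|λ_enc|/r = 2(8.99×10^9)(8.848e-5)/(0.189) = 8.42×10^6 N/C.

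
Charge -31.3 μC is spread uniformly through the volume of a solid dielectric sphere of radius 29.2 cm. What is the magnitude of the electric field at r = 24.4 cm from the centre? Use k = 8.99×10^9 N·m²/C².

E ≈ 2.76e6 N/C

Use a concentric Gaussian sphere at r = 24.4 cm (r < R).
For a uniform sphere the enclosed fraction is (r/R)³, so Q_enc = (-31.3 μC)(0.244/0.292)³ = -1.826×10^-5 C.
By Gauss's law, ∮E·dA = E·4πr² = Q_enc/ε₀.
E = k|Q_enc|/r² = (8.99×10^9)(1.826e-5)/(0.244)² = 2.76×10^6 N/C.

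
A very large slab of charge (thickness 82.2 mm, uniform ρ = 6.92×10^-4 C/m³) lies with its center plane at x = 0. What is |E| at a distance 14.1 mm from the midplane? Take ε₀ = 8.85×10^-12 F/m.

|E| = 1.10×10^6 V/m

By symmetry E is perpendicular to the slab. A Gaussian pillbox from −14.1 mm to +14.1 mm (face area A) lies entirely within the slab.
Q_enc = ρ·(2x)·A and flux = 2EA, so 2EA = 2ρxA/ε₀ ⇒ E = |ρ|x/ε₀.
E = (6.92×10^-4)(0.0141)/(8.85×10^-12) = 1.10e6 N/C.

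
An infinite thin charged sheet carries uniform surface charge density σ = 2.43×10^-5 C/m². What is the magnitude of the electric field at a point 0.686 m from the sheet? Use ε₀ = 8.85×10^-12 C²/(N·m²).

By planar symmetry E is perpendicular to the sheet and uniform; use a Gaussian pillbox with flat faces of area A on each side of the sheet.
Flux Φ = 2EA and Q_enc = σA, so 2EA = σA/ε₀ ⇒ E = |σ|/(2ε₀), independent of distance.
E = |σ|/(2ε₀) = (2.43e-5)/(2·8.85×10^-12) = 1.37×10^6 N/C.

|E| ≈ 1.37e6 V/m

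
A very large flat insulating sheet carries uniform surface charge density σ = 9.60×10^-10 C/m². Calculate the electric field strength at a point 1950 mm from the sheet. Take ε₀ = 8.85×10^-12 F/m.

|E| ≈ 54.2 N/C

Choose a cylindrical pillbox piercing the sheet, end faces (area A) parallel to it.
Only the two end caps contribute flux: Φ = 2EA. With Q_enc = σA, Gauss's law gives E = |σ|/(2ε₀).
E = |σ|/(2ε₀) = (9.60×10^-10)/(2·8.85×10^-12) = 54.2 N/C.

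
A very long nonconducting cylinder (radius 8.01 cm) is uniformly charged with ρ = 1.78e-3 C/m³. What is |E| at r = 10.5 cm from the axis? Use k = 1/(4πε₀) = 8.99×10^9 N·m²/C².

Choose a coaxial cylinder of radius r = 10.5 cm (arbitrary length L) as the Gaussian surface (r > 8.01 cm, full cross-section enclosed).
λ_enc = ρ·πR² = (1.78e-3)π(0.0801)² = 3.588e-5 C/m.
Applying ∮E·dA = Q_enc/ε₀ with the end caps contributing no flux:
E = 2k|λ_enc|/r = 2(8.99×10^9)(3.588×10^-5)/(0.105) = 6.14×10^6 N/C.

E = 6.14e6 N/C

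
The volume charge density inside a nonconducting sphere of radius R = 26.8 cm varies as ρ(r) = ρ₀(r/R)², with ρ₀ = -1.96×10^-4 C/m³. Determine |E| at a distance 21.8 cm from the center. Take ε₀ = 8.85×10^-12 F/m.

|E| = 6.39×10^5 N/C

Use a concentric Gaussian sphere at r = 21.8 cm (r < R).
Q_enc = ∫₀^r ρ(r')·4πr'² dr' = (4πρ₀/R²) ∫₀^r r'^4 dr' = 4πρ₀ r^5/(5·R²) = -3.377×10^-6 C.
Gauss's law: E·4πr² = Q_enc/ε₀.
E = |Q_enc|/(4πε₀r²) = (3.377×10^-6)/(4π·8.85×10^-12·(0.218)²) = 6.39×10^5 N/C.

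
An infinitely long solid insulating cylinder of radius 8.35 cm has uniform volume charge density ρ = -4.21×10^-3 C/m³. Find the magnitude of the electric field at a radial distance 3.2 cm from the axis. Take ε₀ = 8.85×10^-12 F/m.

|E| ≈ 7.61e6 N/C

Choose a coaxial cylinder of radius r = 3.2 cm (arbitrary length L) as the Gaussian surface (r < R).
Charge inside radius r per length L is ρ·πr²·L, so λ_enc = ρπr² = -1.354×10^-5 C/m.
Applying ∮E·dA = Q_enc/ε₀ with the end caps contributing no flux:
E = |λ_enc|/(2πε₀r) = (1.354×10^-5)/(2π·8.85×10^-12·0.032) = 7.61×10^6 N/C.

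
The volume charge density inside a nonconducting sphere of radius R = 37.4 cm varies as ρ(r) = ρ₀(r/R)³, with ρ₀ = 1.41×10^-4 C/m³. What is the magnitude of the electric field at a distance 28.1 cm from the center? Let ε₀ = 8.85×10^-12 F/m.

By spherical symmetry E is radial; choose a Gaussian sphere of radius r = 28.1 cm (r < R).
Q_enc = ∫₀^r ρ(r')·4πr'² dr' = (4πρ₀/R³) ∫₀^r r'^5 dr' = 4πρ₀ r^6/(6·R³) = 2.779×10^-6 C.
By Gauss's law, ∮E·dA = E·4πr² = Q_enc/ε₀.
E = |Q_enc|/(4πε₀r²) = (2.779×10^-6)/(4π·8.85×10^-12·(0.281)²) = 3.16×10^5 N/C.

E ≈ 3.16×10^5 N/C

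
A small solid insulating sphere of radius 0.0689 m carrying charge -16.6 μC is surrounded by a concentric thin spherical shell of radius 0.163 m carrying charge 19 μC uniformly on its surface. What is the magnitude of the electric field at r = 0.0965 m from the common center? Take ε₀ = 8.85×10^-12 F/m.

E ≈ 1.60×10^7 N/C

Take a concentric spherical Gaussian surface of radius r = 0.0965 m (between the bodies, 0.0689 m < r < 0.163 m).
Only the inner charge is enclosed; the outer shell contributes nothing inside itself. Q_enc = -16.6 μC = -1.66e-5 C.
By Gauss's law, ∮E·dA = E·4πr² = Q_enc/ε₀.
E = |Q_enc|/(4πε₀r²) = (1.66×10^-5)/(4π·8.85×10^-12·(0.0965)²) = 1.60e7 N/C.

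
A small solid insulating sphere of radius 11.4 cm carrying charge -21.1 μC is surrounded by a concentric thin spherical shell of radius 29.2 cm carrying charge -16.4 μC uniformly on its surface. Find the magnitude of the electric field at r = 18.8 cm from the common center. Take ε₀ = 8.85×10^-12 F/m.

|E| ≈ 5.37×10^6 N/C

By spherical symmetry E is radial; choose a Gaussian sphere of radius r = 18.8 cm (between the bodies, 11.4 cm < r < 29.2 cm).
The shell at 29.2 cm lies outside the Gaussian surface, so Q_enc = -21.1 μC = -2.11×10^-5 C.
By Gauss's law, ∮E·dA = E·4πr² = Q_enc/ε₀.
E = |Q_enc|/(4πε₀r²) = (2.11×10^-5)/(4π·8.85×10^-12·(0.188)²) = 5.37×10^6 N/C.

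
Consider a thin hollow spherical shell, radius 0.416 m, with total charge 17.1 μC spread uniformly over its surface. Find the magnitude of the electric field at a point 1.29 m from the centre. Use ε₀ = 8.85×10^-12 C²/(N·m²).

By spherical symmetry E is radial; choose a Gaussian sphere of radius r = 1.29 m (r > 0.416 m).
The entire shell is enclosed: Q_enc = 1.71×10^-5 C.
Gauss's law: E·4πr² = Q_enc/ε₀.
E = |Q_enc|/(4πε₀r²) = (1.71×10^-5)/(4π·8.85×10^-12·(1.29)²) = 9.24×10^4 N/C.

|E| = 9.24×10^4 V/m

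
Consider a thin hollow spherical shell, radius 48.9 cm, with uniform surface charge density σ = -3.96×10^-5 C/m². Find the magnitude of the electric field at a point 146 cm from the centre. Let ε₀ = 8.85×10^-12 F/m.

E = 5.02×10^5 V/m

By spherical symmetry E is radial; choose a Gaussian sphere of radius r = 146 cm (r > 48.9 cm).
The entire shell is enclosed: Q_enc = σ·4πR² = (-3.96e-5)·4π·(0.489)² = -1.19e-4 C.
Applying ∮E·dA = Q_enc/ε₀ with Φ = E(4πr²):
E = |Q_enc|/(4πε₀r²) = (1.19e-4)/(4π·8.85×10^-12·(1.46)²) = 5.02×10^5 N/C.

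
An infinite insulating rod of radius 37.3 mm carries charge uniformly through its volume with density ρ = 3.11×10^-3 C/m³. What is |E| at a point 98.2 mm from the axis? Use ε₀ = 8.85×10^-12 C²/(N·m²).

By cylindrical symmetry E is radial; use a coaxial Gaussian cylinder of radius 98.2 mm and length L (r > 37.3 mm, full cross-section enclosed).
λ_enc = ρ·πR² = (3.11×10^-3)π(0.0373)² = 1.359e-5 C/m.
By Gauss's law (flux through the curved wall only), E·2πrL = λ_enc L/ε₀.
E = |λ_enc|/(2πε₀r) = (1.359×10^-5)/(2π·8.85×10^-12·0.0982) = 2.49×10^6 N/C.

2.49e6 N/C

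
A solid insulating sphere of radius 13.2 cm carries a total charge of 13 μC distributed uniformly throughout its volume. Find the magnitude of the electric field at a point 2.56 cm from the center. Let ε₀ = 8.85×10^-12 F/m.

Take a concentric spherical Gaussian surface of radius r = 2.56 cm (r < R).
For a uniform sphere the enclosed fraction is (r/R)³, so Q_enc = (13 μC)(0.0256/0.132)³ = 9.483e-8 C.
Gauss's law: E·4πr² = Q_enc/ε₀.
E = |Q_enc|/(4πε₀r²) = (9.483×10^-8)/(4π·8.85×10^-12·(0.0256)²) = 1.30e6 N/C.

|E| = 1.30×10^6 N/C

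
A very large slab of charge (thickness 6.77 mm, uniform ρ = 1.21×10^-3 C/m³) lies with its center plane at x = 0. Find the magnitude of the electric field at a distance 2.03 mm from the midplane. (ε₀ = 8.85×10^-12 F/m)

By symmetry E is perpendicular to the slab. A Gaussian pillbox from −2.03 mm to +2.03 mm (face area A) lies entirely within the slab.
Q_enc = ρ·(2x)·A and flux = 2EA, so 2EA = 2ρxA/ε₀ ⇒ E = |ρ|x/ε₀.
E = (1.21×10^-3)(0.00203)/(8.85×10^-12) = 2.78×10^5 N/C.

|E| = 2.78×10^5 N/C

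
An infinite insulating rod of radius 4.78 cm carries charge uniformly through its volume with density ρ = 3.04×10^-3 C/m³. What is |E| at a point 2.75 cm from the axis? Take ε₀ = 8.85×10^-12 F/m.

E ≈ 4.72e6 N/C

Take a coaxial cylindrical Gaussian surface of radius r = 2.75 cm and length L (r < R).
Charge inside radius r per length L is ρ·πr²·L, so λ_enc = ρπr² = 7.223×10^-6 C/m.
Gauss's law: E·2πrL = λ_enc L/ε₀.
E = |λ_enc|/(2πε₀r) = (7.223e-6)/(2π·8.85×10^-12·0.0275) = 4.72×10^6 N/C.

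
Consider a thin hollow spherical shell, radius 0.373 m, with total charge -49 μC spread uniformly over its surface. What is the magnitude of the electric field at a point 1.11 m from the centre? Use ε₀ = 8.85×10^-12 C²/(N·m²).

3.58×10^5 V/m

Use a concentric Gaussian sphere at r = 1.11 m (r > 0.373 m).
The entire shell is enclosed: Q_enc = -4.90×10^-5 C.
By Gauss's law, ∮E·dA = E·4πr² = Q_enc/ε₀.
E = |Q_enc|/(4πε₀r²) = (4.90×10^-5)/(4π·8.85×10^-12·(1.11)²) = 3.58×10^5 N/C.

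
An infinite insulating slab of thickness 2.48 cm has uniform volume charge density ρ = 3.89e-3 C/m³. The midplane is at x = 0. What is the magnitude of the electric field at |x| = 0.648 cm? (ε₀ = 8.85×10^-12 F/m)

2.85×10^6 N/C

By symmetry E is perpendicular to the slab. A Gaussian pillbox from −0.648 cm to +0.648 cm (face area A) lies entirely within the slab.
Q_enc = ρ·(2x)·A and flux = 2EA, so 2EA = 2ρxA/ε₀ ⇒ E = |ρ|x/ε₀.
E = (3.89e-3)(0.00648)/(8.85×10^-12) = 2.85e6 N/C.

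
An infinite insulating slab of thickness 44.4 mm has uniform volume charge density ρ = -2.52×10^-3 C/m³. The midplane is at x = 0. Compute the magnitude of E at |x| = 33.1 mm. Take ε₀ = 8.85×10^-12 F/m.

The point |x| = 33.1 mm lies outside the slab (half-thickness 0.0222 m). A symmetric pillbox spanning the full slab encloses Q_enc = ρ·d·A.
Flux = 2EA ⇒ E = |ρ|d/(2ε₀), independent of distance outside.
E = (2.52×10^-3)(0.0444)/(2·8.85×10^-12) = 6.32e6 N/C.

|E| = 6.32e6 N/C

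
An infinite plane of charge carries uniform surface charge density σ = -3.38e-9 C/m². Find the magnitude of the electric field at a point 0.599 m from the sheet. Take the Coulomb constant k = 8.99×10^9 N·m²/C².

By planar symmetry E is perpendicular to the sheet and uniform; use a Gaussian pillbox with flat faces of area A on each side of the sheet.
Flux Φ = 2EA and Q_enc = σA, so 2EA = σA/ε₀ ⇒ E = |σ|/(2ε₀), independent of distance.
E = 2πk|σ| = 2π(8.99×10^9)(3.38×10^-9) = 191 N/C.

|E| ≈ 191 V/m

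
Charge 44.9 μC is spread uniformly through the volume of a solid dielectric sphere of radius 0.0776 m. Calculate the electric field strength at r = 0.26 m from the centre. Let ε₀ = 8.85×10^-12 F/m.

E ≈ 5.97×10^6 V/m

Take a concentric spherical Gaussian surface of radius r = 0.26 m (r > R, so the entire charge is enclosed).
Q_enc = 44.9 μC = 4.49e-5 C.
Since E is radial and uniform over the Gaussian sphere, Φ = E·4πr² = Q_enc/ε₀.
E = |Q_enc|/(4πε₀r²) = (4.49e-5)/(4π·8.85×10^-12·(0.26)²) = 5.97e6 N/C.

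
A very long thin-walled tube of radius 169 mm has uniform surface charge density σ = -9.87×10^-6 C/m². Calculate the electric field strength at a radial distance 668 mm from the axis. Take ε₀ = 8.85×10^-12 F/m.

By cylindrical symmetry E is radial; use a coaxial Gaussian cylinder of radius 668 mm and length L (r > 169 mm).
The whole shell is enclosed: λ_enc = σ·2πR = (-9.87×10^-6)·2π·(0.169) = -1.048×10^-5 C/m.
Gauss's law: E·2πrL = λ_enc L/ε₀.
E = |λ_enc|/(2πε₀r) = (1.048×10^-5)/(2π·8.85×10^-12·0.668) = 2.82×10^5 N/C.

2.82e5 V/m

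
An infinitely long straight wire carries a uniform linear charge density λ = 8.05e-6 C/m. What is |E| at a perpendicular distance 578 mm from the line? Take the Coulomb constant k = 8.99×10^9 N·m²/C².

|E| = 2.50×10^5 N/C

By cylindrical symmetry E is radial; use a coaxial Gaussian cylinder of radius 578 mm and length L.
Q_enc = λL, so λ_enc = 8.05e-6 C/m.
Applying ∮E·dA = Q_enc/ε₀ with the end caps contributing no flux:
E = 2k|λ_enc|/r = 2(8.99×10^9)(8.05×10^-6)/(0.578) = 2.50e5 N/C.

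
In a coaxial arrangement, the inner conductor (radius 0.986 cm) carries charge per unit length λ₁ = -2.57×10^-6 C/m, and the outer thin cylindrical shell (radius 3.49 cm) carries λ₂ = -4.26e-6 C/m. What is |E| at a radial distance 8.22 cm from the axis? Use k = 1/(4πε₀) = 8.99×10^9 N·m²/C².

|E| ≈ 1.49×10^6 N/C

Choose a coaxial cylinder of radius r = 8.22 cm (arbitrary length L) as the Gaussian surface (r > 3.49 cm, enclosing both).
λ_enc = λ₁ + λ₂ = (-2.57e-6) + (-4.26×10^-6) = -6.83e-6 C/m.
Since E is radial and uniform over the curved surface, Φ = E·2πrL = Q_enc/ε₀ = λ_enc L/ε₀.
E = 2k|λ_enc|/r = 2(8.99×10^9)(6.83×10^-6)/(0.0822) = 1.49×10^6 N/C.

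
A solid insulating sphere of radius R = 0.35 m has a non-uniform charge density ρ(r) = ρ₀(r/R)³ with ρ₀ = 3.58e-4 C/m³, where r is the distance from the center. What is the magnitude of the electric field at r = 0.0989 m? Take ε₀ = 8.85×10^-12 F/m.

1.50×10^4 N/C

Take a concentric spherical Gaussian surface of radius r = 0.0989 m (r < R).
Integrate the density: Q_enc = 4π ∫₀^r ρ₀(r'/R)^3 r'² dr' = 4πρ₀ r^6/(6·R³) = 1.636×10^-8 C.
Since E is radial and uniform over the Gaussian sphere, Φ = E·4πr² = Q_enc/ε₀.
E = |Q_enc|/(4πε₀r²) = (1.636×10^-8)/(4π·8.85×10^-12·(0.0989)²) = 1.50×10^4 N/C.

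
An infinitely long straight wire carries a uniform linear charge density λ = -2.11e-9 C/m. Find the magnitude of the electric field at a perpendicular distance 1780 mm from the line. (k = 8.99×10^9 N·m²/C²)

E ≈ 21.3 N/C

Coaxial Gaussian cylinder, radius r = 1780 mm, length L.
Q_enc = λL, so λ_enc = -2.11×10^-9 C/m.
Applying ∮E·dA = Q_enc/ε₀ with the end caps contributing no flux:
E = 2k|λ_enc|/r = 2(8.99×10^9)(2.11e-9)/(1.78) = 21.3 N/C.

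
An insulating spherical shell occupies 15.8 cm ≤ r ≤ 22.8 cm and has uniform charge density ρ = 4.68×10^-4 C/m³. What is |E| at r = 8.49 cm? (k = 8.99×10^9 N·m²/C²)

Symmetry ⇒ E = E(r) r̂. Gaussian sphere of radius r = 8.49 cm (r < 15.8 cm, inside the empty cavity).
No charge is enclosed, so by Gauss's law E·4πr² = 0 ⇒ E = 0.

E = 0 (no enclosed charge)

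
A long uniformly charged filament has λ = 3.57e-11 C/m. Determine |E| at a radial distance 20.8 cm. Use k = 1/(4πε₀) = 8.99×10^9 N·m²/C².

Take a coaxial cylindrical Gaussian surface of radius r = 20.8 cm and length L.
Q_enc = λL, so λ_enc = 3.57×10^-11 C/m.
Gauss's law: E·2πrL = λ_enc L/ε₀.
E = 2k|λ_enc|/r = 2(8.99×10^9)(3.57×10^-11)/(0.208) = 3.09 N/C.

E ≈ 3.09 N/C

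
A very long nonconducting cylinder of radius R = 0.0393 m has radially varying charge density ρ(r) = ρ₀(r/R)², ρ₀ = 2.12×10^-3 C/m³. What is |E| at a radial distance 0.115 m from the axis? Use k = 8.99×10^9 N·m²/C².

E = 8.04×10^5 N/C

By cylindrical symmetry E is radial; use a coaxial Gaussian cylinder of radius 0.115 m and length L (r > R, full charge per length enclosed).
λ_enc = 2π ∫₀^R ρ₀(r'/R)^2 r' dr' = 2πρ₀R²/4 = 5.143×10^-6 C/m.
Gauss's law: E·2πrL = λ_enc L/ε₀.
E = 2k|λ_enc|/r = 2(8.99×10^9)(5.143×10^-6)/(0.115) = 8.04×10^5 N/C.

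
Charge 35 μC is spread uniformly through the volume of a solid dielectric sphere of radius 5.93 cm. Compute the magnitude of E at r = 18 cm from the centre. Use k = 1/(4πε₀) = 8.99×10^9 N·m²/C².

Symmetry ⇒ E = E(r) r̂. Gaussian sphere of radius r = 18 cm (r > R, so the entire charge is enclosed).
Q_enc = 35 μC = 3.50×10^-5 C.
By Gauss's law, ∮E·dA = E·4πr² = Q_enc/ε₀.
E = k|Q_enc|/r² = (8.99×10^9)(3.50×10^-5)/(0.18)² = 9.71e6 N/C.

|E| ≈ 9.71×10^6 V/m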